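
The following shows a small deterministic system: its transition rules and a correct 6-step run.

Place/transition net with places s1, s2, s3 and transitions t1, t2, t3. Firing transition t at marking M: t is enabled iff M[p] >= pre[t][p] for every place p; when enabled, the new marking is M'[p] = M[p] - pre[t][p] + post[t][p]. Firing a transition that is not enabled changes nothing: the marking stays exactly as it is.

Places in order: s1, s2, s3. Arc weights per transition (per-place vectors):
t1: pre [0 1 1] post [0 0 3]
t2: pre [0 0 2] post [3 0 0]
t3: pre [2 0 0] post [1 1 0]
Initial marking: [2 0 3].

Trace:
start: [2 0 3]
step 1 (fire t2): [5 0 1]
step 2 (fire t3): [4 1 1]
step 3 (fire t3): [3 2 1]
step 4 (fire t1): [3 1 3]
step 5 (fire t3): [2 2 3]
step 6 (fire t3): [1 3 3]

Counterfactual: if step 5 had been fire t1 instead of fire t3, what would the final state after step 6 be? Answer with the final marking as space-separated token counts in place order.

2 1 5

(re-executing from step 5 with the substitution; state before step 5: [3 1 3])
step 5 (fire t1): [3 0 5]
step 6 (fire t3): [2 1 5]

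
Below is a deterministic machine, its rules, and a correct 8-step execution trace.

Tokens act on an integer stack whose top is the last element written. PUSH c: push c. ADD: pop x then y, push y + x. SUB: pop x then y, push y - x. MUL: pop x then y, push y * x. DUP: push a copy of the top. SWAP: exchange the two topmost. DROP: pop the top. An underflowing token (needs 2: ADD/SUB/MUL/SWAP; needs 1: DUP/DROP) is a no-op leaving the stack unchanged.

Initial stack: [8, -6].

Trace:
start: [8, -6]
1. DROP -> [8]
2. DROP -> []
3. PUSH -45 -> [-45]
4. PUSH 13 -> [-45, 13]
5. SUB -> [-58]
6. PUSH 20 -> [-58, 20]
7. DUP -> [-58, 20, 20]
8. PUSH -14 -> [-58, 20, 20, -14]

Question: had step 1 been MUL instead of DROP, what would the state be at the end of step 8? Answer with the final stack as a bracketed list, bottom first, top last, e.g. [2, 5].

(re-executing from step 1 with the substitution; state before step 1: [8, -6])
1. MUL -> [-48]
2. DROP -> []
3. PUSH -45 -> [-45]
4. PUSH 13 -> [-45, 13]
5. SUB -> [-58]
6. PUSH 20 -> [-58, 20]
7. DUP -> [-58, 20, 20]
8. PUSH -14 -> [-58, 20, 20, -14]

[-58, 20, 20, -14]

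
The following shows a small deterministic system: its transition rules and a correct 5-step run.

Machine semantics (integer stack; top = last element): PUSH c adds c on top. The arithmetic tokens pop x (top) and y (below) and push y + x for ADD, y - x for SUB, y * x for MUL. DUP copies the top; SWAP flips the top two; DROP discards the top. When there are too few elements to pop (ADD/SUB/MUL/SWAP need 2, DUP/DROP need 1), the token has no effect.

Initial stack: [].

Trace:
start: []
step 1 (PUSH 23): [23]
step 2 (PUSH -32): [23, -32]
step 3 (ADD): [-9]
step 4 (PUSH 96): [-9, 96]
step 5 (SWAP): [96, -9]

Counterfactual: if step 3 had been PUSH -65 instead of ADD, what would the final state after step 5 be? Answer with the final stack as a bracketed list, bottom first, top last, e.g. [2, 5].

(re-executing from step 3 with the substitution; state before step 3: [23, -32])
step 3 (PUSH -65): [23, -32, -65]
step 4 (PUSH 96): [23, -32, -65, 96]
step 5 (SWAP): [23, -32, 96, -65]

[23, -32, 96, -65]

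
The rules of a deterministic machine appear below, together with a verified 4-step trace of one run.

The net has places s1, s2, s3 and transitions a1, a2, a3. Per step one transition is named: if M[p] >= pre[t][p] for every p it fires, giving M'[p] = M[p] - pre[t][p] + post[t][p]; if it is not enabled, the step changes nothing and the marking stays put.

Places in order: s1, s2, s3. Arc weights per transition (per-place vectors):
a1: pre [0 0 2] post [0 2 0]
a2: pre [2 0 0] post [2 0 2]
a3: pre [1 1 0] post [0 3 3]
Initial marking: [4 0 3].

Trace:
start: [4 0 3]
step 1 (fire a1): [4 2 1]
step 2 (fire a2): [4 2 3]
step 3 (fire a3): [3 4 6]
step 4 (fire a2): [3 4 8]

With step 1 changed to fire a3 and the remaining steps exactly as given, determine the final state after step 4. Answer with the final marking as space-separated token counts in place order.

(re-executing from step 1 with the substitution; state before step 1: [4 0 3])
step 1 (fire a3): [4 0 3]
step 2 (fire a2): [4 0 5]
step 3 (fire a3): [4 0 5]
step 4 (fire a2): [4 0 7]

4 0 7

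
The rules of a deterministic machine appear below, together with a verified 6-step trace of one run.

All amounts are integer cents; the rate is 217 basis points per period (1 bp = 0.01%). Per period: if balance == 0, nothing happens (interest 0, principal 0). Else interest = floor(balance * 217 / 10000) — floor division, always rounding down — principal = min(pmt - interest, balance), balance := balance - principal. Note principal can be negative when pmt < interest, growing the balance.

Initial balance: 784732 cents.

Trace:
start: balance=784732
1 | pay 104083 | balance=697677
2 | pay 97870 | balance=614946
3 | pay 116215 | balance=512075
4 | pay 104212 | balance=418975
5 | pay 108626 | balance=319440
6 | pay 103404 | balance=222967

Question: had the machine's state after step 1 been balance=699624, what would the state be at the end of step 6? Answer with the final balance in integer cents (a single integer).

state after step 1 := balance=699624
2 | pay 97870 | balance=616935
3 | pay 116215 | balance=514107
4 | pay 104212 | balance=421051
5 | pay 108626 | balance=321561
6 | pay 103404 | balance=225134

225134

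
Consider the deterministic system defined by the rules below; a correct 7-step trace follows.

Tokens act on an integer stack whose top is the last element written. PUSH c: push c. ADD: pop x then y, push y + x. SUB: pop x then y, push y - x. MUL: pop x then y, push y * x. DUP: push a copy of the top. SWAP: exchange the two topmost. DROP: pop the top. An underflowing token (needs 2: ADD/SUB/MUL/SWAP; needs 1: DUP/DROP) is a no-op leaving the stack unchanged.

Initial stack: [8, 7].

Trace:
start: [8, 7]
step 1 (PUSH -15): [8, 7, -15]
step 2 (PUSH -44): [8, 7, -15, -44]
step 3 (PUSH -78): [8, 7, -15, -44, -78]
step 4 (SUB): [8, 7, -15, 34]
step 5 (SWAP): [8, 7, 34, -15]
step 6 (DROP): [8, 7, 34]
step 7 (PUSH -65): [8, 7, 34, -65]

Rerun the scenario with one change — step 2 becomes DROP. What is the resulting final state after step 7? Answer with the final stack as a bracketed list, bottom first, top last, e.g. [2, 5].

(re-executing from step 2 with the substitution; state before step 2: [8, 7, -15])
step 2 (DROP): [8, 7]
step 3 (PUSH -78): [8, 7, -78]
step 4 (SUB): [8, 85]
step 5 (SWAP): [85, 8]
step 6 (DROP): [85]
step 7 (PUSH -65): [85, -65]

[85, -65]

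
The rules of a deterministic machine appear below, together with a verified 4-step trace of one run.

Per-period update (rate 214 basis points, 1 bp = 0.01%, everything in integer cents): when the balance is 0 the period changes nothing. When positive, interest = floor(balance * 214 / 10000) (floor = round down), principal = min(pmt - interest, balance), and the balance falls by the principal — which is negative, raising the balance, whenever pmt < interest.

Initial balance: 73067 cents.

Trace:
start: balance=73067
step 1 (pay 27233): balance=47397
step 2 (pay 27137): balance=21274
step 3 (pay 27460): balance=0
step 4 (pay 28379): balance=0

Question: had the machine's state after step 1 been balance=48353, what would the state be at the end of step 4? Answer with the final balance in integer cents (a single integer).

state after step 1 := balance=48353
step 2 (pay 27137): balance=22250
step 3 (pay 27460): balance=0
step 4 (pay 28379): balance=0

0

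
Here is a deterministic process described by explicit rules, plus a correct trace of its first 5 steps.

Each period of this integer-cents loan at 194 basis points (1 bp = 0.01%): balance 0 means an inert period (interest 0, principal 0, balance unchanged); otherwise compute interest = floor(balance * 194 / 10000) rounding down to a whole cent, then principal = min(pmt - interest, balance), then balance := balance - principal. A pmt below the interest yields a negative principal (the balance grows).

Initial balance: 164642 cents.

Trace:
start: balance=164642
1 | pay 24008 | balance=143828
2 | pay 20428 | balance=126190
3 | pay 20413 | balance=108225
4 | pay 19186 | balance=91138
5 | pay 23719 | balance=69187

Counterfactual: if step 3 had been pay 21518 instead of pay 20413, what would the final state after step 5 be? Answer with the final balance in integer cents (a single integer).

(re-executing from step 3 with the substitution; state before step 3: balance=126190)
3 | pay 21518 | balance=107120
4 | pay 19186 | balance=90012
5 | pay 23719 | balance=68039

68039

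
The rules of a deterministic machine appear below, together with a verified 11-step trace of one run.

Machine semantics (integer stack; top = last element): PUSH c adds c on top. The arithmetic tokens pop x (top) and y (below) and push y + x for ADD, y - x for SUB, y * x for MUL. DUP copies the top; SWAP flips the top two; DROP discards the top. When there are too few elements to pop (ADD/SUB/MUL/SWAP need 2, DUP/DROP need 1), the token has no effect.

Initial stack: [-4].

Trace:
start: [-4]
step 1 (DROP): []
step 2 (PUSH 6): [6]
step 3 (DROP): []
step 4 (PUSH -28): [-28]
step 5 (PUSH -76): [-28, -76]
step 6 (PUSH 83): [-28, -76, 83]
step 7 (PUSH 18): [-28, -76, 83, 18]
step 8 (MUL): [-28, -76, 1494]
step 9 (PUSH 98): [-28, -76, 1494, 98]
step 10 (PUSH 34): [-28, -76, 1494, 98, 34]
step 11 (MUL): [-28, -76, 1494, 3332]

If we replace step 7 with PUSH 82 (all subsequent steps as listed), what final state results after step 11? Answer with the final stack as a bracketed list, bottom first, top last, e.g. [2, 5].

[-28, -76, 6806, 3332]

(re-executing from step 7 with the substitution; state before step 7: [-28, -76, 83])
step 7 (PUSH 82): [-28, -76, 83, 82]
step 8 (MUL): [-28, -76, 6806]
step 9 (PUSH 98): [-28, -76, 6806, 98]
step 10 (PUSH 34): [-28, -76, 6806, 98, 34]
step 11 (MUL): [-28, -76, 6806, 3332]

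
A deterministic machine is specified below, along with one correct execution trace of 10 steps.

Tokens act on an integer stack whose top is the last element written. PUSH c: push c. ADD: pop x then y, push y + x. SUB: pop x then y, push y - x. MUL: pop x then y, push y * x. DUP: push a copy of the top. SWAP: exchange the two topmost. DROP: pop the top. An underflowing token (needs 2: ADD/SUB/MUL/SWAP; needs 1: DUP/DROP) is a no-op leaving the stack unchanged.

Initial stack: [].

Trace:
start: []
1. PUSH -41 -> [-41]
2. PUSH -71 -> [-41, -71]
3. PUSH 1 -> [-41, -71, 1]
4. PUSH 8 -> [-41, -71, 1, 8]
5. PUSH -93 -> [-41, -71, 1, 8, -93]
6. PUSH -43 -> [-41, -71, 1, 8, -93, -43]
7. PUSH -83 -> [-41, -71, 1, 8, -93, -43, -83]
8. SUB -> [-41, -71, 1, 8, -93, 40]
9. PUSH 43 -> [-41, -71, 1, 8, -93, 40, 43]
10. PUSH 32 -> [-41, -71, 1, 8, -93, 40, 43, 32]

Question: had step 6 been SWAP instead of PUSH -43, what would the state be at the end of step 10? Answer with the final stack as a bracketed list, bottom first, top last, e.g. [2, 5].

(re-executing from step 6 with the substitution; state before step 6: [-41, -71, 1, 8, -93])
6. SWAP -> [-41, -71, 1, -93, 8]
7. PUSH -83 -> [-41, -71, 1, -93, 8, -83]
8. SUB -> [-41, -71, 1, -93, 91]
9. PUSH 43 -> [-41, -71, 1, -93, 91, 43]
10. PUSH 32 -> [-41, -71, 1, -93, 91, 43, 32]

[-41, -71, 1, -93, 91, 43, 32]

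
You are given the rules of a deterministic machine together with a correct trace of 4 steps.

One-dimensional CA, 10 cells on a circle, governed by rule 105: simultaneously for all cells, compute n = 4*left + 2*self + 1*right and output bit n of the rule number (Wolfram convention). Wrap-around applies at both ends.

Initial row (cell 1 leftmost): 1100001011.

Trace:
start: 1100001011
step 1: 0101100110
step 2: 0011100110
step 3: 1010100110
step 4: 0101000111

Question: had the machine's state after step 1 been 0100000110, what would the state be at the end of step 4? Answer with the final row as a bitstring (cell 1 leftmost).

1110110011

state after step 1 := 0100000110
step 2: 0001110110
step 3: 1101011110
step 4: 1110110011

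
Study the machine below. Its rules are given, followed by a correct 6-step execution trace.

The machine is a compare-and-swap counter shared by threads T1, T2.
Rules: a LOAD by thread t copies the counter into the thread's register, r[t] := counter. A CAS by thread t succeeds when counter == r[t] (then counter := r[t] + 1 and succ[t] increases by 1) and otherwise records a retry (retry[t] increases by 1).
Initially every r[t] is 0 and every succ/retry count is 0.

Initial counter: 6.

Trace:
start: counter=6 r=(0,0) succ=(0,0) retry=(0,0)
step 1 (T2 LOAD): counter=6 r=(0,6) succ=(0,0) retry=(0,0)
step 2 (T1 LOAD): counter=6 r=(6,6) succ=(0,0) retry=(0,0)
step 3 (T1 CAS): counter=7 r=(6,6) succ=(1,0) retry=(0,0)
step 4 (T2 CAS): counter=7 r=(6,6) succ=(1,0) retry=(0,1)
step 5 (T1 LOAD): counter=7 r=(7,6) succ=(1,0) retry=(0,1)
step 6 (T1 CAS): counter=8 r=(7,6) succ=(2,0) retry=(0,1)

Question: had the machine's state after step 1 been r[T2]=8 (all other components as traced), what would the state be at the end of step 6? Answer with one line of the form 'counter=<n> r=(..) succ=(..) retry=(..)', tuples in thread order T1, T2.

state after step 1 := counter=6 r=(0,8) succ=(0,0) retry=(0,0)
step 2 (T1 LOAD): counter=6 r=(6,8) succ=(0,0) retry=(0,0)
step 3 (T1 CAS): counter=7 r=(6,8) succ=(1,0) retry=(0,0)
step 4 (T2 CAS): counter=7 r=(6,8) succ=(1,0) retry=(0,1)
step 5 (T1 LOAD): counter=7 r=(7,8) succ=(1,0) retry=(0,1)
step 6 (T1 CAS): counter=8 r=(7,8) succ=(2,0) retry=(0,1)

counter=8 r=(7,8) succ=(2,0) retry=(0,1)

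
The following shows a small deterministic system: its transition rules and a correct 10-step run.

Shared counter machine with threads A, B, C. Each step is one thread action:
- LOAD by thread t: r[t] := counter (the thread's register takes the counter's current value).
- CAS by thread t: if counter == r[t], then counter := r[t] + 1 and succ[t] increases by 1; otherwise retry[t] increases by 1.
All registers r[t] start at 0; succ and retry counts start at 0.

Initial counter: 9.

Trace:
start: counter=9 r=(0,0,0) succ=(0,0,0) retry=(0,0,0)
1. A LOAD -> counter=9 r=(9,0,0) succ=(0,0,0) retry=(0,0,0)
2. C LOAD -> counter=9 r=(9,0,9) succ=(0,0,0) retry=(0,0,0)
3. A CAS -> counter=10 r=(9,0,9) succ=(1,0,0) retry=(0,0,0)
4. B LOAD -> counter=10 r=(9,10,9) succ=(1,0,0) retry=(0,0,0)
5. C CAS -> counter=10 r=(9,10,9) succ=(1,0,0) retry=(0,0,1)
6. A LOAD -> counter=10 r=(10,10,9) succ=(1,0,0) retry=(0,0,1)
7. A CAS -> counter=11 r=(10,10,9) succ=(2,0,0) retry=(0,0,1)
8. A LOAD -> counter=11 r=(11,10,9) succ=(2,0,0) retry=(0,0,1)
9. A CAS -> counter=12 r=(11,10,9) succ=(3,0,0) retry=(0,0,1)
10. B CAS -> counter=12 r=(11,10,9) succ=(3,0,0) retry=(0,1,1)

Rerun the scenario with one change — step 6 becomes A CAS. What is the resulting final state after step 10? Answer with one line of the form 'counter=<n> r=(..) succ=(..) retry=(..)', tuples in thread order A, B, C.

(re-executing from step 6 with the substitution; state before step 6: counter=10 r=(9,10,9) succ=(1,0,0) retry=(0,0,1))
6. A CAS -> counter=10 r=(9,10,9) succ=(1,0,0) retry=(1,0,1)
7. A CAS -> counter=10 r=(9,10,9) succ=(1,0,0) retry=(2,0,1)
8. A LOAD -> counter=10 r=(10,10,9) succ=(1,0,0) retry=(2,0,1)
9. A CAS -> counter=11 r=(10,10,9) succ=(2,0,0) retry=(2,0,1)
10. B CAS -> counter=11 r=(10,10,9) succ=(2,0,0) retry=(2,1,1)

counter=11 r=(10,10,9) succ=(2,0,0) retry=(2,1,1)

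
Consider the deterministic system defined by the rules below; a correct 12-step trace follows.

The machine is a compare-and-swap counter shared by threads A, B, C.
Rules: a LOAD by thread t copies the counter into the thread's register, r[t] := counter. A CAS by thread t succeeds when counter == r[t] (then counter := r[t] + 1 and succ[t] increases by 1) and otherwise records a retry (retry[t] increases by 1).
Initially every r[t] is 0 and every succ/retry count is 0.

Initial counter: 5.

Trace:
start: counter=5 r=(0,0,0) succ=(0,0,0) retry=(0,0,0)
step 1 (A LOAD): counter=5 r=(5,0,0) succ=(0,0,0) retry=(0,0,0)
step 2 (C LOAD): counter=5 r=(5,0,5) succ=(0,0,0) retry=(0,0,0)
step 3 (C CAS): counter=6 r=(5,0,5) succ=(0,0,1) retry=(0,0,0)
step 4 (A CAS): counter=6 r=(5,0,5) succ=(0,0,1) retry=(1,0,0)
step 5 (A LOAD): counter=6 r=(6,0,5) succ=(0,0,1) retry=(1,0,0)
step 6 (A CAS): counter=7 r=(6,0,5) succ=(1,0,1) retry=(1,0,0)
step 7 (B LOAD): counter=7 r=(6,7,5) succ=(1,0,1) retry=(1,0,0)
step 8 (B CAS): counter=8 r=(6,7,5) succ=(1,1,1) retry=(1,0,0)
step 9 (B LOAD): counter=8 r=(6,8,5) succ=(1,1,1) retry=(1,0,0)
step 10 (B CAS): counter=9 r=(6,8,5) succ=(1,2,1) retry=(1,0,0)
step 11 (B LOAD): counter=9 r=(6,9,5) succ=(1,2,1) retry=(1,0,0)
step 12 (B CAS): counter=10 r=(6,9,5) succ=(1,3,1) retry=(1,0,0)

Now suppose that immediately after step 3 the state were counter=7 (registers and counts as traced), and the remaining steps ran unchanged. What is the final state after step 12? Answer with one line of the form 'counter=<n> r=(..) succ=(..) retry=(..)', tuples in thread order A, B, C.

counter=11 r=(7,10,5) succ=(1,3,1) retry=(1,0,0)

state after step 3 := counter=7 r=(5,0,5) succ=(0,0,1) retry=(0,0,0)
step 4 (A CAS): counter=7 r=(5,0,5) succ=(0,0,1) retry=(1,0,0)
step 5 (A LOAD): counter=7 r=(7,0,5) succ=(0,0,1) retry=(1,0,0)
step 6 (A CAS): counter=8 r=(7,0,5) succ=(1,0,1) retry=(1,0,0)
step 7 (B LOAD): counter=8 r=(7,8,5) succ=(1,0,1) retry=(1,0,0)
step 8 (B CAS): counter=9 r=(7,8,5) succ=(1,1,1) retry=(1,0,0)
step 9 (B LOAD): counter=9 r=(7,9,5) succ=(1,1,1) retry=(1,0,0)
step 10 (B CAS): counter=10 r=(7,9,5) succ=(1,2,1) retry=(1,0,0)
step 11 (B LOAD): counter=10 r=(7,10,5) succ=(1,2,1) retry=(1,0,0)
step 12 (B CAS): counter=11 r=(7,10,5) succ=(1,3,1) retry=(1,0,0)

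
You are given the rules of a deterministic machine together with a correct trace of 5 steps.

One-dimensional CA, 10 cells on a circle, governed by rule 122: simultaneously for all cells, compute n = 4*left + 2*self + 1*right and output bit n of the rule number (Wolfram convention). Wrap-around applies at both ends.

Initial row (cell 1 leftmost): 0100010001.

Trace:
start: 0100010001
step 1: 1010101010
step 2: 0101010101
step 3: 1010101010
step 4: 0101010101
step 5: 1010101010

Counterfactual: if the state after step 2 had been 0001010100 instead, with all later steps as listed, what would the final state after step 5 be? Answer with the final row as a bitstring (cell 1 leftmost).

state after step 2 := 0001010100
step 3: 0010101010
step 4: 0101010101
step 5: 1010101010

1010101010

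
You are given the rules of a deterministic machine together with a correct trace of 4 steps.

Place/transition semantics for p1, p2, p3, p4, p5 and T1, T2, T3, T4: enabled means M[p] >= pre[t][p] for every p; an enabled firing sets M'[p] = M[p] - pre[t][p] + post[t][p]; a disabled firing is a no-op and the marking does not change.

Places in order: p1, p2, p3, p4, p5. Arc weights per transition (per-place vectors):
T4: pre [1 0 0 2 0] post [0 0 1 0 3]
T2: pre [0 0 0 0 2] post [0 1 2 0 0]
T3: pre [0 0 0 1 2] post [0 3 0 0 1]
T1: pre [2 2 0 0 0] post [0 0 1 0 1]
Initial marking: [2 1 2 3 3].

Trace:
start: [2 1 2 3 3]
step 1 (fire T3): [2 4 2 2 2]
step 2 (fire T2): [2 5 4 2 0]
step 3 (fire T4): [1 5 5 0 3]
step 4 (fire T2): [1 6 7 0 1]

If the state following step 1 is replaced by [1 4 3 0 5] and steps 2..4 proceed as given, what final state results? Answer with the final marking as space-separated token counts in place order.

1 6 7 0 1

state after step 1 := [1 4 3 0 5]
step 2 (fire T2): [1 5 5 0 3]
step 3 (fire T4): [1 5 5 0 3]
step 4 (fire T2): [1 6 7 0 1]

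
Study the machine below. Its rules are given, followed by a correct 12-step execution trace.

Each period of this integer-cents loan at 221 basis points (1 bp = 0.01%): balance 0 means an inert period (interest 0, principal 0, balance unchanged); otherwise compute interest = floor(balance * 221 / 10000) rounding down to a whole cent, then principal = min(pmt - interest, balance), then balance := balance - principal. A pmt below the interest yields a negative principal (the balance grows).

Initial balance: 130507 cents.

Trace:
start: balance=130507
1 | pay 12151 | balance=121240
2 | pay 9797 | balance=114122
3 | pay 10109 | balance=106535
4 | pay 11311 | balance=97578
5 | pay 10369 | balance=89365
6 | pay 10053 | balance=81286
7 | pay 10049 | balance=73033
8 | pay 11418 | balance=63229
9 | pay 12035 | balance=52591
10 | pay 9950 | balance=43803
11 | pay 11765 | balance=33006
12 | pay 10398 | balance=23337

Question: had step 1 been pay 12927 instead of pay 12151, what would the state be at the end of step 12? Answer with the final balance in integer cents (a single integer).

22350

(re-executing from step 1 with the substitution; state before step 1: balance=130507)
1 | pay 12927 | balance=120464
2 | pay 9797 | balance=113329
3 | pay 10109 | balance=105724
4 | pay 11311 | balance=96749
5 | pay 10369 | balance=88518
6 | pay 10053 | balance=80421
7 | pay 10049 | balance=72149
8 | pay 11418 | balance=62325
9 | pay 12035 | balance=51667
10 | pay 9950 | balance=42858
11 | pay 11765 | balance=32040
12 | pay 10398 | balance=22350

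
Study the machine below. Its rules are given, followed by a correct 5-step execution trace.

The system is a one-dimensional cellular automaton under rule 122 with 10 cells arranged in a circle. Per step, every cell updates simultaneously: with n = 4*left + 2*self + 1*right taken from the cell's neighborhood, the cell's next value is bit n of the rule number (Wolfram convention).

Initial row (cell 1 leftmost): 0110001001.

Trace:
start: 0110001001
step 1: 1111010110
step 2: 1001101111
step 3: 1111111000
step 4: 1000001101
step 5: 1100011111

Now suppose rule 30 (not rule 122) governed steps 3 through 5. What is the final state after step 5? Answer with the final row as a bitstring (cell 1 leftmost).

(re-executing steps 3..5 under rule 30; state before step 3: 1001101111)
step 3: 0111001000
step 4: 1100111100
step 5: 1011100011

1011100011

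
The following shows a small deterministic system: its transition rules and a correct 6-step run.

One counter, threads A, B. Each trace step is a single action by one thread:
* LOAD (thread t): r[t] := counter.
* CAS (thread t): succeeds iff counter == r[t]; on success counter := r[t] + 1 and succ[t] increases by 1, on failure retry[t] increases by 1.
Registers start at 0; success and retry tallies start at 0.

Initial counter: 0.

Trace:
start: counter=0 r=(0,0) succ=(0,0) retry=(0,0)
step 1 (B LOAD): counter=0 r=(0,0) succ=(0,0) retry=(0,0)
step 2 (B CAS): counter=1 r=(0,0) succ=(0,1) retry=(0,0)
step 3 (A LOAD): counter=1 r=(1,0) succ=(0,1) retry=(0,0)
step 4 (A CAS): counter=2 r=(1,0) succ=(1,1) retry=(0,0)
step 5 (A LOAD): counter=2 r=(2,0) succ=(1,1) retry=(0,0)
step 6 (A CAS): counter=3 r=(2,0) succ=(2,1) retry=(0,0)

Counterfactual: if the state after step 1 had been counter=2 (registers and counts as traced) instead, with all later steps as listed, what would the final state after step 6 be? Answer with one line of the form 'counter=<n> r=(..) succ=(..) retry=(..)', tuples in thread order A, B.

counter=4 r=(3,0) succ=(2,0) retry=(0,1)

state after step 1 := counter=2 r=(0,0) succ=(0,0) retry=(0,0)
step 2 (B CAS): counter=2 r=(0,0) succ=(0,0) retry=(0,1)
step 3 (A LOAD): counter=2 r=(2,0) succ=(0,0) retry=(0,1)
step 4 (A CAS): counter=3 r=(2,0) succ=(1,0) retry=(0,1)
step 5 (A LOAD): counter=3 r=(3,0) succ=(1,0) retry=(0,1)
step 6 (A CAS): counter=4 r=(3,0) succ=(2,0) retry=(0,1)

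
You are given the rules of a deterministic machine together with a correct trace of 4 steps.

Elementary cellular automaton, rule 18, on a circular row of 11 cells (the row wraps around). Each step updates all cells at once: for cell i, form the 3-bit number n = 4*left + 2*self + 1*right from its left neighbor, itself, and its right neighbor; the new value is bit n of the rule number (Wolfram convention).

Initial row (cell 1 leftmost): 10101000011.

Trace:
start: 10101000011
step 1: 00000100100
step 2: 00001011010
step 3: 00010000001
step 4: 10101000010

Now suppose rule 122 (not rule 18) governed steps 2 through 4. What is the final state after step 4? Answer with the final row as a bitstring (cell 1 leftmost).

10101100110

(re-executing steps 2..4 under rule 122; state before step 2: 00000100100)
step 2: 00001011010
step 3: 00010111101
step 4: 10101100110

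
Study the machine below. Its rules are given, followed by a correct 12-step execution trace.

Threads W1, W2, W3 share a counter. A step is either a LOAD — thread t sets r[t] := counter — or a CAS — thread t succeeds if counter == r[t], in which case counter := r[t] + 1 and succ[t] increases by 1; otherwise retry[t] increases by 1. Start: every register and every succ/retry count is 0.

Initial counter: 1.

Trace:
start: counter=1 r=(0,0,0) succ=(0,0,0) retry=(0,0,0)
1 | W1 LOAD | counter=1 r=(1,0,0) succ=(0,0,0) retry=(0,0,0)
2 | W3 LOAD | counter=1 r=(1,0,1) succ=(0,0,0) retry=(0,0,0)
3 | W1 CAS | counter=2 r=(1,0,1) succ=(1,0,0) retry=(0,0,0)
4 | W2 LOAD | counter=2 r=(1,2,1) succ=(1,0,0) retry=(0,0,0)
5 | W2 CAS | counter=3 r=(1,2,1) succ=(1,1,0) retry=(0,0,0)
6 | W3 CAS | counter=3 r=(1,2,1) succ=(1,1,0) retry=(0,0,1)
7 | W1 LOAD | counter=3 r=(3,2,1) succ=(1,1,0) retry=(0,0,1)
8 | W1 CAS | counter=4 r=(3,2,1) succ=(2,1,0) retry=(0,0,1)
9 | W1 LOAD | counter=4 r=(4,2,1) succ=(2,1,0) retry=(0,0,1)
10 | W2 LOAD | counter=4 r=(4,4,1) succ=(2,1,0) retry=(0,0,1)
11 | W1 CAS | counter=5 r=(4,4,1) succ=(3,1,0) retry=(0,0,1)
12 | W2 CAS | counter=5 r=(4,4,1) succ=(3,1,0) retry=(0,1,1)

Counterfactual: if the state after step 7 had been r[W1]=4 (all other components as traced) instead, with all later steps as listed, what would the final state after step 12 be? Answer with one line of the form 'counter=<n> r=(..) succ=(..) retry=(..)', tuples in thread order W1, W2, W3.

counter=4 r=(3,3,1) succ=(2,1,0) retry=(1,1,1)

state after step 7 := counter=3 r=(4,2,1) succ=(1,1,0) retry=(0,0,1)
8 | W1 CAS | counter=3 r=(4,2,1) succ=(1,1,0) retry=(1,0,1)
9 | W1 LOAD | counter=3 r=(3,2,1) succ=(1,1,0) retry=(1,0,1)
10 | W2 LOAD | counter=3 r=(3,3,1) succ=(1,1,0) retry=(1,0,1)
11 | W1 CAS | counter=4 r=(3,3,1) succ=(2,1,0) retry=(1,0,1)
12 | W2 CAS | counter=4 r=(3,3,1) succ=(2,1,0) retry=(1,1,1)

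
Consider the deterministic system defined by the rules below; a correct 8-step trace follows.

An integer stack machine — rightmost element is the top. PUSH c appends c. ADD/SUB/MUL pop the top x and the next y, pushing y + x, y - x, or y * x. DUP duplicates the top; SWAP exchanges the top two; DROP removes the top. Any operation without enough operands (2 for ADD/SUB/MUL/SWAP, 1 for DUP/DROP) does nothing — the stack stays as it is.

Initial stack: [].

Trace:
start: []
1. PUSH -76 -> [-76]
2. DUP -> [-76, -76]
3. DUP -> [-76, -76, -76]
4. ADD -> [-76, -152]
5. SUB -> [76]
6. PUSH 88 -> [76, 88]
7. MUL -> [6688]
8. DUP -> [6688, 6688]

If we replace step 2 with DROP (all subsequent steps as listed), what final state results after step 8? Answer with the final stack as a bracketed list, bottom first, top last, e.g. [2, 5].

[88, 88]

(re-executing from step 2 with the substitution; state before step 2: [-76])
2. DROP -> []
3. DUP -> []
4. ADD -> []
5. SUB -> []
6. PUSH 88 -> [88]
7. MUL -> [88]
8. DUP -> [88, 88]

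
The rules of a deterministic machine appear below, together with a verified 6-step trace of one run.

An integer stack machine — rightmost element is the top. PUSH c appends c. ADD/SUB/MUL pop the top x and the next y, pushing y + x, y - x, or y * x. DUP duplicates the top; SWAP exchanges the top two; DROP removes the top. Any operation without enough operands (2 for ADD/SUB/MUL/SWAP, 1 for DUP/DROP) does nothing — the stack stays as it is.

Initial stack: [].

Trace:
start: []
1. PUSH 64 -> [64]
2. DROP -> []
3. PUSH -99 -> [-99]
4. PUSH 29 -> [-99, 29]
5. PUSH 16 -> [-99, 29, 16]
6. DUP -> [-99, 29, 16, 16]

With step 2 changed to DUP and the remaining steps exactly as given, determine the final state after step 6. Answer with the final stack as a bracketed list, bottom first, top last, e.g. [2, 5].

(re-executing from step 2 with the substitution; state before step 2: [64])
2. DUP -> [64, 64]
3. PUSH -99 -> [64, 64, -99]
4. PUSH 29 -> [64, 64, -99, 29]
5. PUSH 16 -> [64, 64, -99, 29, 16]
6. DUP -> [64, 64, -99, 29, 16, 16]

[64, 64, -99, 29, 16, 16]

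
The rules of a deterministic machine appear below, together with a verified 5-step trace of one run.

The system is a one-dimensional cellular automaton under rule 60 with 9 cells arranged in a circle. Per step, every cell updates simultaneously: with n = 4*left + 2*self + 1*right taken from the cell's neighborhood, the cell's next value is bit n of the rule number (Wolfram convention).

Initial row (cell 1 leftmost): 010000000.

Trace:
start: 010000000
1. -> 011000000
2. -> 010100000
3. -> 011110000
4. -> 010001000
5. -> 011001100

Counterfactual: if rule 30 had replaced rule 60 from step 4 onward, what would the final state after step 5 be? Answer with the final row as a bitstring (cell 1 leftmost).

101011101

(re-executing steps 4..5 under rule 30; state before step 4: 011110000)
4. -> 110001000
5. -> 101011101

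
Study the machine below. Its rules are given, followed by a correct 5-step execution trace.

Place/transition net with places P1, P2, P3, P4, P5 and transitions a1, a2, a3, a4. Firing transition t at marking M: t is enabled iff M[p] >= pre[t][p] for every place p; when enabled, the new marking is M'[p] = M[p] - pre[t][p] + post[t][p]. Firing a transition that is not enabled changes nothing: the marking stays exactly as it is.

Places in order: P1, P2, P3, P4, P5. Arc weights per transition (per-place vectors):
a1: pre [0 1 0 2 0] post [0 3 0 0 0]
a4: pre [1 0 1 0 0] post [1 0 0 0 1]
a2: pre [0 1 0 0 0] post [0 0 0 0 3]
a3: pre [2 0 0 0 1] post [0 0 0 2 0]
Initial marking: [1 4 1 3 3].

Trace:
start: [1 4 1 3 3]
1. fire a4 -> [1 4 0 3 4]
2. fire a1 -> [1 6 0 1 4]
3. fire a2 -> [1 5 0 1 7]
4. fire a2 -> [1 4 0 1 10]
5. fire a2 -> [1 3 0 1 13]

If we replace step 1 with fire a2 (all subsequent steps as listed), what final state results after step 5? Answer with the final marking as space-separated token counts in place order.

(re-executing from step 1 with the substitution; state before step 1: [1 4 1 3 3])
1. fire a2 -> [1 3 1 3 6]
2. fire a1 -> [1 5 1 1 6]
3. fire a2 -> [1 4 1 1 9]
4. fire a2 -> [1 3 1 1 12]
5. fire a2 -> [1 2 1 1 15]

1 2 1 1 15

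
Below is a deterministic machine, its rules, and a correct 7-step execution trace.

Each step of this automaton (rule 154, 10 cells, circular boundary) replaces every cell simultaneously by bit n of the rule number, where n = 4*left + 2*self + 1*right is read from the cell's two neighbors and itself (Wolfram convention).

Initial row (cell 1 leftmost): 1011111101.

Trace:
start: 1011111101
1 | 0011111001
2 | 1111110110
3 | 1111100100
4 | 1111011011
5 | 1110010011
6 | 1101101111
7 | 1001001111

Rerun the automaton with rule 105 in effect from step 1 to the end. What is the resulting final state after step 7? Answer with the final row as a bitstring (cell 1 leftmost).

1110000111

(re-executing steps 1..7 under rule 105; state before step 1: 1011111101)
1 | 1110000111
2 | 0010110100
3 | 1001111001
4 | 1001001001
5 | 1000000001
6 | 1011111101
7 | 1110000111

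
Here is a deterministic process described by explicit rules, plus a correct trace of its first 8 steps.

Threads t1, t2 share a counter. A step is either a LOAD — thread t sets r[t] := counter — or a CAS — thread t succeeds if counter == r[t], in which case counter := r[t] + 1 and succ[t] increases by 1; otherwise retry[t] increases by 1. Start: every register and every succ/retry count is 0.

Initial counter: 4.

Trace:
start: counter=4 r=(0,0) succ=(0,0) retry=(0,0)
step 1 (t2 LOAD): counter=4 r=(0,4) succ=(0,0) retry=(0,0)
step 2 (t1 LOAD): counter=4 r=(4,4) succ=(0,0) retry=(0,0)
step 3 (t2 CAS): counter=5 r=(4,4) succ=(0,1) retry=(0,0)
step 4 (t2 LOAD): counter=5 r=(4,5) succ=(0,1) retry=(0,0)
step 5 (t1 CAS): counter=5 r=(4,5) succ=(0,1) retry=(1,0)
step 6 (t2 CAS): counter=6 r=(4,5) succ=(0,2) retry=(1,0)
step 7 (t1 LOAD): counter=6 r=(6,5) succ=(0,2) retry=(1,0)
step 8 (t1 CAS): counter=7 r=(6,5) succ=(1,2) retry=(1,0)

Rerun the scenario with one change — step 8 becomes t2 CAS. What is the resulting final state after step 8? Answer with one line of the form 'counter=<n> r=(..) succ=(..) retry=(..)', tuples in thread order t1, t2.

(re-executing from step 8 with the substitution; state before step 8: counter=6 r=(6,5) succ=(0,2) retry=(1,0))
step 8 (t2 CAS): counter=6 r=(6,5) succ=(0,2) retry=(1,1)

counter=6 r=(6,5) succ=(0,2) retry=(1,1)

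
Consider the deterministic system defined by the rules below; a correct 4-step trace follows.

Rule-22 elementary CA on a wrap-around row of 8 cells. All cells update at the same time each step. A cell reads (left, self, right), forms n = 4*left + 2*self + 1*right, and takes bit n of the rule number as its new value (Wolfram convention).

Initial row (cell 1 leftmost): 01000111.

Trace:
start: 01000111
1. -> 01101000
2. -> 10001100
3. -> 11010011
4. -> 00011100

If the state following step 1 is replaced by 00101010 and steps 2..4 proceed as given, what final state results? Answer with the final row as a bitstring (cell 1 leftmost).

state after step 1 := 00101010
2. -> 01101011
3. -> 00001000
4. -> 00011100

00011100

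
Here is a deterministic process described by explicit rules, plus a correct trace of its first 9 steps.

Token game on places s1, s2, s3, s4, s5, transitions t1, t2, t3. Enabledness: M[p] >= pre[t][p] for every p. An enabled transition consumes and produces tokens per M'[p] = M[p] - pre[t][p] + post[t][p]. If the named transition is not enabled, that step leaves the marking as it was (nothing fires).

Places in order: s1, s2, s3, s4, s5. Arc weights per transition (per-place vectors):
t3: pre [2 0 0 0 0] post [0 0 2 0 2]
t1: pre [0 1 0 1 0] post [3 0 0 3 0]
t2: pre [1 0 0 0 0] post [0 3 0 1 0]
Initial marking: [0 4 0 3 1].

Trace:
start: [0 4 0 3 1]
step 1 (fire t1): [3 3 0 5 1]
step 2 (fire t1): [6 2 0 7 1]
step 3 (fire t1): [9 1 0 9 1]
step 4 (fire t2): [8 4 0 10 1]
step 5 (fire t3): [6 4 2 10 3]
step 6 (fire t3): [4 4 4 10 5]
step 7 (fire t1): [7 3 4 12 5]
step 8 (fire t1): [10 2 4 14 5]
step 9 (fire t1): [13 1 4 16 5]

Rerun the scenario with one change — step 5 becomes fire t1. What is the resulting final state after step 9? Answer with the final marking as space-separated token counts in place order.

(re-executing from step 5 with the substitution; state before step 5: [8 4 0 10 1])
step 5 (fire t1): [11 3 0 12 1]
step 6 (fire t3): [9 3 2 12 3]
step 7 (fire t1): [12 2 2 14 3]
step 8 (fire t1): [15 1 2 16 3]
step 9 (fire t1): [18 0 2 18 3]

18 0 2 18 3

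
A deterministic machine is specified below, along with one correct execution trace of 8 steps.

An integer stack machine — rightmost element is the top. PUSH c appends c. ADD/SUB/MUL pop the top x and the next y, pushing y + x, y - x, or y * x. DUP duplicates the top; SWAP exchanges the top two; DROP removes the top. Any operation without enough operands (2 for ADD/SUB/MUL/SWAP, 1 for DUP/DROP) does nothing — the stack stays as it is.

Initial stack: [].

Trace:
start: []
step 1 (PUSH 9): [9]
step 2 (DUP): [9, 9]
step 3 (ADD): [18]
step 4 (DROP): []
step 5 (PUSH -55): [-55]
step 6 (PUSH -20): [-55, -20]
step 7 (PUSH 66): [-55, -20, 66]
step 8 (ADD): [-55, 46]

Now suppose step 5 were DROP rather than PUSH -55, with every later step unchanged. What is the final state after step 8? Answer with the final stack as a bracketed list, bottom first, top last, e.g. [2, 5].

(re-executing from step 5 with the substitution; state before step 5: [])
step 5 (DROP): []
step 6 (PUSH -20): [-20]
step 7 (PUSH 66): [-20, 66]
step 8 (ADD): [46]

[46]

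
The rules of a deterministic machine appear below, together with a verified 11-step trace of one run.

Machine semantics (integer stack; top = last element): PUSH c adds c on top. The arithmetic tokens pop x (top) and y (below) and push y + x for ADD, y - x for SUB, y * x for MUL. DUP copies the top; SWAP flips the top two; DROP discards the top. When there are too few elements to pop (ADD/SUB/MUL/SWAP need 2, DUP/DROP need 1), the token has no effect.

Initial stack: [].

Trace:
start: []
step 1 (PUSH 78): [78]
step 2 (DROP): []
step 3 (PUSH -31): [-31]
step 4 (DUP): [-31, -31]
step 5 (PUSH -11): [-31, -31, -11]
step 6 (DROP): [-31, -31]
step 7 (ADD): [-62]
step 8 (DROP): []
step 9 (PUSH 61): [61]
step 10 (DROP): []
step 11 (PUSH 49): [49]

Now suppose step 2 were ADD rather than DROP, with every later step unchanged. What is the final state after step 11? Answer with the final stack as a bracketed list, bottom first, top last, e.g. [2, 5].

(re-executing from step 2 with the substitution; state before step 2: [78])
step 2 (ADD): [78]
step 3 (PUSH -31): [78, -31]
step 4 (DUP): [78, -31, -31]
step 5 (PUSH -11): [78, -31, -31, -11]
step 6 (DROP): [78, -31, -31]
step 7 (ADD): [78, -62]
step 8 (DROP): [78]
step 9 (PUSH 61): [78, 61]
step 10 (DROP): [78]
step 11 (PUSH 49): [78, 49]

[78, 49]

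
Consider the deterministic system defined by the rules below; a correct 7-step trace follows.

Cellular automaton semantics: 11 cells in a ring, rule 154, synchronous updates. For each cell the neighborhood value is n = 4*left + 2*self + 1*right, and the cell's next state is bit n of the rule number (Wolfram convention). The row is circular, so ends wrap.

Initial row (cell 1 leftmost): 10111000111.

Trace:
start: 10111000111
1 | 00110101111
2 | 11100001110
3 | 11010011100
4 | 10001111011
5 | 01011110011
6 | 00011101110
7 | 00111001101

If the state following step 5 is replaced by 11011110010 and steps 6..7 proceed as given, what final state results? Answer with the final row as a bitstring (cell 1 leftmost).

01111001011

state after step 5 := 11011110010
6 | 10011101100
7 | 01111001011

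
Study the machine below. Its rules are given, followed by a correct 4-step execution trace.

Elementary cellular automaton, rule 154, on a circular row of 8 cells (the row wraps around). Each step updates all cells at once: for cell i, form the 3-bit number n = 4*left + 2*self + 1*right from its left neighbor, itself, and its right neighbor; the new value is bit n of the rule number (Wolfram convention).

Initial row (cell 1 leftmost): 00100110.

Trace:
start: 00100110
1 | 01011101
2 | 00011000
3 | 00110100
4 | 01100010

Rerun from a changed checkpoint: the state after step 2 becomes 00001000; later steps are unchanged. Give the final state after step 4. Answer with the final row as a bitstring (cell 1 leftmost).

state after step 2 := 00001000
3 | 00010100
4 | 00100010

00100010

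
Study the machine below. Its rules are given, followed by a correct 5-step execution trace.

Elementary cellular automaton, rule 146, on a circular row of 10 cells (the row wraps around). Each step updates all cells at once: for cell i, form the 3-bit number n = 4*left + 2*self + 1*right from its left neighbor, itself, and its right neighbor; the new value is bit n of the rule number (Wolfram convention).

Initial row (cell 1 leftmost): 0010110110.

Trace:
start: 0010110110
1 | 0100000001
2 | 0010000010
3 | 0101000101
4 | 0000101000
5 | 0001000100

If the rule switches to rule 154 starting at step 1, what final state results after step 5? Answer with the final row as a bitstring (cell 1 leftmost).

(re-executing steps 1..5 under rule 154; state before step 1: 0010110110)
1 | 0100100101
2 | 0011011000
3 | 0110010100
4 | 1101100010
5 | 1001010100

1001010100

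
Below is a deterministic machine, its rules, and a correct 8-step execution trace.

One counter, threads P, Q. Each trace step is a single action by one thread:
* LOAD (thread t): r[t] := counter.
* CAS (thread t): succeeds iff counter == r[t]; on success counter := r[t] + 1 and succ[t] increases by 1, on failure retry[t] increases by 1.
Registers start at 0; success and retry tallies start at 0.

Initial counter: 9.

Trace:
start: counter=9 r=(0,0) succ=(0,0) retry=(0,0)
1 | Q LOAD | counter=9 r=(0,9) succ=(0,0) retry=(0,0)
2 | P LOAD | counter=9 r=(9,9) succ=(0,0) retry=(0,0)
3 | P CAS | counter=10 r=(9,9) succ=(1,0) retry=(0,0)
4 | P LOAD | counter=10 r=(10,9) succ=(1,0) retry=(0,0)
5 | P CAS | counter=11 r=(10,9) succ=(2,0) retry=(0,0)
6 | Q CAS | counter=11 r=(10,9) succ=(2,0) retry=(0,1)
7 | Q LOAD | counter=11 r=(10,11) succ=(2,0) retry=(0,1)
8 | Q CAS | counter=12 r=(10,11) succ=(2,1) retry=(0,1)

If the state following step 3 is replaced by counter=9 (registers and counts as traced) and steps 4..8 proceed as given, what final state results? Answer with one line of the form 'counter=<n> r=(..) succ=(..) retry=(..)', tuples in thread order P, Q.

state after step 3 := counter=9 r=(9,9) succ=(1,0) retry=(0,0)
4 | P LOAD | counter=9 r=(9,9) succ=(1,0) retry=(0,0)
5 | P CAS | counter=10 r=(9,9) succ=(2,0) retry=(0,0)
6 | Q CAS | counter=10 r=(9,9) succ=(2,0) retry=(0,1)
7 | Q LOAD | counter=10 r=(9,10) succ=(2,0) retry=(0,1)
8 | Q CAS | counter=11 r=(9,10) succ=(2,1) retry=(0,1)

counter=11 r=(9,10) succ=(2,1) retry=(0,1)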